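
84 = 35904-35820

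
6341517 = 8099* 783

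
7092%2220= 432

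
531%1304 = 531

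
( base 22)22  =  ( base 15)31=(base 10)46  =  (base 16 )2e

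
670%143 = 98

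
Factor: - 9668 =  - 2^2*2417^1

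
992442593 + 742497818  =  1734940411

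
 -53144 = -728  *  73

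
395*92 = 36340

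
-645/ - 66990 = 43/4466 = 0.01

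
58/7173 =58/7173 = 0.01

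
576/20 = 144/5 = 28.80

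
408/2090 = 204/1045 = 0.20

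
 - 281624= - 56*5029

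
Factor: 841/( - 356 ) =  - 2^( - 2 ) * 29^2 * 89^( - 1 )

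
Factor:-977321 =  - 367^1*2663^1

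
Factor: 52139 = 17^1*3067^1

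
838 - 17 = 821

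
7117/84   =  84 + 61/84 = 84.73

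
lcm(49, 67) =3283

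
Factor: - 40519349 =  - 13^1*3116873^1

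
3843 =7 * 549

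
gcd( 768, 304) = 16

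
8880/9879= 80/89  =  0.90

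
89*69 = 6141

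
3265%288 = 97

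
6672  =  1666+5006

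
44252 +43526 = 87778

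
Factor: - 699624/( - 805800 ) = 369/425 = 3^2*5^( - 2) * 17^ ( - 1)*41^1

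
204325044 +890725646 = 1095050690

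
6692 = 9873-3181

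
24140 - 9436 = 14704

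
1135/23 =49 + 8/23 = 49.35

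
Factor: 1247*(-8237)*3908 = - 2^2*29^1 * 43^1 * 977^1*8237^1 = - 40141174412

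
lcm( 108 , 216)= 216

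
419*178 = 74582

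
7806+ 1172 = 8978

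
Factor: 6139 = 7^1* 877^1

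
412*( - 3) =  - 1236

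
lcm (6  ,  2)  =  6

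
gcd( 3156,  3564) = 12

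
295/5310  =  1/18 = 0.06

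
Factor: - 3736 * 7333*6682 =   -  2^4*13^1 * 257^1 * 467^1*7333^1= - 183060660016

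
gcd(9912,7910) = 14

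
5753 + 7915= 13668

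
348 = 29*12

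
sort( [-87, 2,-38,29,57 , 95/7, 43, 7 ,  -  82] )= [ - 87 ,-82, -38, 2, 7,95/7,29,43, 57] 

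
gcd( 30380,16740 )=620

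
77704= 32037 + 45667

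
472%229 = 14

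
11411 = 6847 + 4564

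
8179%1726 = 1275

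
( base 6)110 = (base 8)52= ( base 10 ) 42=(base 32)1a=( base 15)2C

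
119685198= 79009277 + 40675921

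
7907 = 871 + 7036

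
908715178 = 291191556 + 617523622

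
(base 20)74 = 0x90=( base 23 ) 66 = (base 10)144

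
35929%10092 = 5653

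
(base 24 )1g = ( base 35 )15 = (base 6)104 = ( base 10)40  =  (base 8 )50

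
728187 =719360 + 8827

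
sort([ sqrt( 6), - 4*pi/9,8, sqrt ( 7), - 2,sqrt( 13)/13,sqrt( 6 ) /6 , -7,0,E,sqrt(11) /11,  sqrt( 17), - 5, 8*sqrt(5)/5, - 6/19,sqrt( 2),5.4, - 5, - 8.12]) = [  -  8.12,  -  7, - 5, - 5,- 2,  -  4*pi/9, - 6/19,0,sqrt(13 )/13,sqrt( 11 )/11,sqrt( 6) /6,sqrt( 2 ),sqrt(6 ) , sqrt( 7),E,8 * sqrt( 5) /5,sqrt( 17 ),5.4,8] 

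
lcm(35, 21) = 105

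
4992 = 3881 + 1111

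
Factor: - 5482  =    -  2^1*2741^1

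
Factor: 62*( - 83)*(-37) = 190402 = 2^1*31^1*37^1*83^1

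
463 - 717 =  - 254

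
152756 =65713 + 87043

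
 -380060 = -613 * 620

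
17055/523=32+319/523 = 32.61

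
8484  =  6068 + 2416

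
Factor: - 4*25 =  - 100 =- 2^2*5^2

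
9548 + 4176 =13724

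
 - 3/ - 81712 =3/81712 = 0.00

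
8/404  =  2/101 = 0.02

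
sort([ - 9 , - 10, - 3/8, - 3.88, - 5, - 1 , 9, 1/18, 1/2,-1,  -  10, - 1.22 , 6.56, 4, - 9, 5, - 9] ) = [ - 10,-10, - 9,-9, - 9, -5, - 3.88, - 1.22, - 1, - 1,- 3/8,1/18, 1/2,4,5,6.56, 9]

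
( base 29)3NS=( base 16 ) c92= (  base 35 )2LX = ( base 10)3218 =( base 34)2qm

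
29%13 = 3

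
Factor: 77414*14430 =1117084020 = 2^2*3^1*5^1*13^1*37^1*38707^1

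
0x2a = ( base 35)17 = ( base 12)36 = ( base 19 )24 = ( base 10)42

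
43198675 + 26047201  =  69245876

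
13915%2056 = 1579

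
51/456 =17/152 = 0.11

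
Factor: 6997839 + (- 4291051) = 2706788 = 2^2*7^1*96671^1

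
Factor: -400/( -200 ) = 2 = 2^1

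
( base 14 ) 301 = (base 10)589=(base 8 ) 1115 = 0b1001001101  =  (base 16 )24d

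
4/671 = 4/671 = 0.01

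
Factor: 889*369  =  3^2*7^1*41^1*127^1 = 328041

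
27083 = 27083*1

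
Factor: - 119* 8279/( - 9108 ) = 2^( - 2 )*3^(-2) * 7^1*11^(- 1)*17^2 * 23^( - 1 )*487^1 = 985201/9108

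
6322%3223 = 3099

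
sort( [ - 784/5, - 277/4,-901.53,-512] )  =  [ - 901.53,  -  512, - 784/5, - 277/4] 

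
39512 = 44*898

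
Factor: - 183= - 3^1*61^1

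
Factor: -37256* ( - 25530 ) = 2^4*3^1*5^1*23^1*37^1*4657^1 = 951145680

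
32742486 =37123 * 882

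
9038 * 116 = 1048408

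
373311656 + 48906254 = 422217910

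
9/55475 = 9/55475 = 0.00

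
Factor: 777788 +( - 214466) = 2^1*3^1  *93887^1 = 563322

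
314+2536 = 2850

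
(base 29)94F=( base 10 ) 7700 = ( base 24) D8K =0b1111000010100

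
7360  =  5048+2312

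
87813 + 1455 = 89268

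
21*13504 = 283584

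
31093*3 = 93279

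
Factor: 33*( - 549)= - 18117= - 3^3*11^1*61^1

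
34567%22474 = 12093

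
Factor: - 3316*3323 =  - 2^2* 829^1*3323^1 = - 11019068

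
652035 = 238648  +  413387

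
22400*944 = 21145600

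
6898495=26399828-19501333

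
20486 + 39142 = 59628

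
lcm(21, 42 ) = 42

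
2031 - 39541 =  - 37510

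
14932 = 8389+6543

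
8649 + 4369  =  13018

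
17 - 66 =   -  49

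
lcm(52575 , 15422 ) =1156650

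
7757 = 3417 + 4340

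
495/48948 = 165/16316 = 0.01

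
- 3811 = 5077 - 8888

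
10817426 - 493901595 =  - 483084169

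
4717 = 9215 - 4498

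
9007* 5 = 45035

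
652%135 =112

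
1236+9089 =10325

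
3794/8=474 + 1/4= 474.25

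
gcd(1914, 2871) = 957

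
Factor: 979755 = 3^1 * 5^1*7^2*31^1*43^1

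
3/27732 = 1/9244=   0.00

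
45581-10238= 35343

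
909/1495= 909/1495= 0.61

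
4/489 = 4/489=0.01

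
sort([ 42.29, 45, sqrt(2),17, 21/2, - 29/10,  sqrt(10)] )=[-29/10, sqrt (2 ),sqrt( 10), 21/2 , 17, 42.29,45 ] 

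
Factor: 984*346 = 2^4 *3^1*41^1*173^1 = 340464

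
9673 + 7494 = 17167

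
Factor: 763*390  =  2^1*3^1*5^1* 7^1* 13^1* 109^1 = 297570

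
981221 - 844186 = 137035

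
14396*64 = 921344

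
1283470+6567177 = 7850647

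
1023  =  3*341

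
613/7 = 613/7 = 87.57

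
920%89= 30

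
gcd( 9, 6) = 3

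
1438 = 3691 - 2253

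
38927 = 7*5561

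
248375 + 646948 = 895323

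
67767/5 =13553 + 2/5= 13553.40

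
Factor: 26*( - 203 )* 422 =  - 2227316 = -2^2 * 7^1*13^1*29^1*211^1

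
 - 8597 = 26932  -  35529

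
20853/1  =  20853 = 20853.00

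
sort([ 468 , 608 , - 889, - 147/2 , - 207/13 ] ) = [-889, - 147/2, -207/13,468,  608 ] 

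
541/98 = 5+51/98=   5.52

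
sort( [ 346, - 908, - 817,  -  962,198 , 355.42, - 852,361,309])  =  [ - 962 , - 908, - 852, - 817,  198, 309, 346, 355.42, 361]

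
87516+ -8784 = 78732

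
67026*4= 268104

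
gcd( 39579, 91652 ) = 1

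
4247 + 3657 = 7904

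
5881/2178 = 5881/2178 = 2.70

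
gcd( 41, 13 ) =1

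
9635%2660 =1655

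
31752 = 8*3969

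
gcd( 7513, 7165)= 1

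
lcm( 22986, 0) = 0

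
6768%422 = 16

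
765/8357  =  765/8357 = 0.09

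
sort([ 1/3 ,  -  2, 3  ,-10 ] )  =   [-10, -2 , 1/3,3] 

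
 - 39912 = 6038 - 45950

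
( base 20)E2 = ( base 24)BI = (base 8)432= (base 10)282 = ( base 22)ci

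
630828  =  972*649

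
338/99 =338/99 = 3.41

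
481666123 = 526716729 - 45050606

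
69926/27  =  2589 + 23/27 = 2589.85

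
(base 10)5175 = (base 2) 1010000110111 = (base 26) 7h1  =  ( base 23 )9i0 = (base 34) 4G7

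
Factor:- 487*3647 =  - 7^1*487^1*521^1=-  1776089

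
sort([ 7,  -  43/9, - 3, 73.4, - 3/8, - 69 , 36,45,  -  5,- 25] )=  [ - 69,  -  25 , - 5, - 43/9,  -  3 , - 3/8,7,36,45 , 73.4] 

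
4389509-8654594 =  - 4265085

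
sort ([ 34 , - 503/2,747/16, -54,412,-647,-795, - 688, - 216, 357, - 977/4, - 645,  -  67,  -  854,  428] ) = [ - 854, - 795, - 688,-647 , - 645, - 503/2,-977/4, - 216, - 67,  -  54,34, 747/16,357, 412, 428 ] 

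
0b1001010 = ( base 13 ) 59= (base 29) 2g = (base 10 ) 74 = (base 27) 2k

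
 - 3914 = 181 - 4095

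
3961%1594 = 773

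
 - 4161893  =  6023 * ( - 691)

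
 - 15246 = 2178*( - 7)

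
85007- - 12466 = 97473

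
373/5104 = 373/5104  =  0.07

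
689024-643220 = 45804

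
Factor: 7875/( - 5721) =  - 2625/1907=- 3^1 * 5^3 * 7^1*1907^( - 1 )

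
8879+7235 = 16114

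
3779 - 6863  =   - 3084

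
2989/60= 49+49/60 =49.82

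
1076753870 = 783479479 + 293274391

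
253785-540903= - 287118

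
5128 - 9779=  - 4651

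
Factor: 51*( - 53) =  - 3^1*17^1*53^1 = - 2703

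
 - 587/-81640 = 587/81640 =0.01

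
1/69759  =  1/69759= 0.00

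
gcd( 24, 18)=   6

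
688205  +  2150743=2838948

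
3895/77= 50 +45/77 =50.58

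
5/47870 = 1/9574  =  0.00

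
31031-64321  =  - 33290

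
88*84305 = 7418840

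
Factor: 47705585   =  5^1 * 233^1*40949^1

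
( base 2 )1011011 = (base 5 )331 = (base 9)111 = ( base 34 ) 2n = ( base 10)91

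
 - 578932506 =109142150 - 688074656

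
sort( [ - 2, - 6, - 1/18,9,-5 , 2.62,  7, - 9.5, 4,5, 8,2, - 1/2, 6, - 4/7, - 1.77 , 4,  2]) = [-9.5,-6 , - 5, - 2, - 1.77,- 4/7,-1/2, - 1/18,  2,2, 2.62, 4,  4, 5,6,7,8, 9 ]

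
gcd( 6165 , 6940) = 5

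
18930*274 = 5186820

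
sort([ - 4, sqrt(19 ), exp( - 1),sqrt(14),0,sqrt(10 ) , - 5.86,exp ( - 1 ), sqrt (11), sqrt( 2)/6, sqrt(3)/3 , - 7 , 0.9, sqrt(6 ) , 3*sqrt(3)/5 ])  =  [ - 7, - 5.86,  -  4 , 0,sqrt( 2)/6,exp( - 1 ) , exp ( - 1 ),sqrt(3 ) /3, 0.9, 3 * sqrt(3) /5, sqrt (6), sqrt(10), sqrt( 11 ) , sqrt(14), sqrt(19)]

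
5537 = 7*791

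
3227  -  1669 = 1558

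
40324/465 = 86 + 334/465 = 86.72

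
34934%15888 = 3158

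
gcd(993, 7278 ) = 3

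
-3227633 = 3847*( - 839 )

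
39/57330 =1/1470 = 0.00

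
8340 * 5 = 41700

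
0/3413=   0 = 0.00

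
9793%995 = 838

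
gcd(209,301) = 1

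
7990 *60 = 479400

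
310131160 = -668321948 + 978453108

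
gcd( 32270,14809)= 1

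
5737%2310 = 1117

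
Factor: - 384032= - 2^5*11^1*1091^1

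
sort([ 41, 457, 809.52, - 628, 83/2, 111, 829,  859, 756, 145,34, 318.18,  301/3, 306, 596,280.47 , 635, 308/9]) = [ - 628 , 34,308/9,41, 83/2,301/3, 111,  145, 280.47, 306, 318.18, 457, 596, 635, 756, 809.52, 829,859]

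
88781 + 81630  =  170411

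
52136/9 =5792 +8/9 = 5792.89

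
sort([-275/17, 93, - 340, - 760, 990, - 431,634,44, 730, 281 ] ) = [ - 760, - 431, - 340, - 275/17, 44, 93, 281,634,730,990 ] 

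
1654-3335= - 1681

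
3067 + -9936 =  - 6869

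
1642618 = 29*56642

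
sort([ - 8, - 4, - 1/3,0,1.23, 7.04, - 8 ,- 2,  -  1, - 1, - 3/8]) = [ - 8, - 8, - 4, - 2, - 1, - 1, - 3/8, - 1/3,0,1.23,7.04] 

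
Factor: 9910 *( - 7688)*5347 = -407377663760 = - 2^4 *5^1*31^2*991^1*5347^1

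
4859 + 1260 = 6119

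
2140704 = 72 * 29732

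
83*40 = 3320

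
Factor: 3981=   3^1 * 1327^1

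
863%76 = 27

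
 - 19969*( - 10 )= 199690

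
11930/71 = 11930/71 = 168.03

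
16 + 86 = 102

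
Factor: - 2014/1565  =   - 2^1*5^( - 1)  *19^1 * 53^1*313^ ( - 1 )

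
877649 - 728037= 149612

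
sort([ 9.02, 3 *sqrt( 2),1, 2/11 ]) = [ 2/11, 1, 3*sqrt( 2), 9.02 ] 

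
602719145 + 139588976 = 742308121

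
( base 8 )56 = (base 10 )46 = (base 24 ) 1m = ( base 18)2a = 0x2E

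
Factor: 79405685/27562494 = 2^( - 1)*3^( - 1 )*5^1*83^1 * 863^( - 1)*5323^(  -  1)*191339^1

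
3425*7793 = 26691025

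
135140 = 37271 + 97869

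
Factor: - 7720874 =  - 2^1 * 7^1*41^1*13451^1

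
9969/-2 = -4985+ 1/2 = - 4984.50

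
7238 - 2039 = 5199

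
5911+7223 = 13134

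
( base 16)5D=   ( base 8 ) 135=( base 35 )2N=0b1011101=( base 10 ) 93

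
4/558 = 2/279 = 0.01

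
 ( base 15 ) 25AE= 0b1111101100111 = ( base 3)102000202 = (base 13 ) 3875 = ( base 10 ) 8039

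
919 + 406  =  1325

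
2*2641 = 5282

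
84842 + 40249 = 125091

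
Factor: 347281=11^1 * 131^1*241^1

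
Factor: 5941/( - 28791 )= - 13/63 =- 3^( - 2) * 7^( - 1)*13^1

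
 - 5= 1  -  6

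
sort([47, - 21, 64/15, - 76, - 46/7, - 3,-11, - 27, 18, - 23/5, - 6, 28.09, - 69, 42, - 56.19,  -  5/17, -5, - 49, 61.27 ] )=[ - 76, - 69 , - 56.19, - 49, - 27,  -  21, - 11, - 46/7, - 6, - 5,-23/5, - 3,-5/17, 64/15,18, 28.09,42,47,61.27]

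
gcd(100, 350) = 50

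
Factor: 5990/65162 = 5^1 *31^ (-1)*599^1*1051^(-1) = 2995/32581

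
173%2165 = 173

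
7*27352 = 191464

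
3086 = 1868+1218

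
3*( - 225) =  - 675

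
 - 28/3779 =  - 28/3779 = - 0.01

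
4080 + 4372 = 8452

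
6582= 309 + 6273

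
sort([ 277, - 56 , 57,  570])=[ - 56,57, 277, 570]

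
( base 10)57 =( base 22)2D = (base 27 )23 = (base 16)39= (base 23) 2B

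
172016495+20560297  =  192576792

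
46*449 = 20654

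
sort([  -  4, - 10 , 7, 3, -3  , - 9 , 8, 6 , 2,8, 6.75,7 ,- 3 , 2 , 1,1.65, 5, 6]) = [ - 10,-9, - 4, - 3,-3 , 1, 1.65, 2, 2,3,5, 6, 6 , 6.75 , 7,7 , 8, 8 ] 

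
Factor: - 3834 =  - 2^1*3^3*71^1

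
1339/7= 1339/7=191.29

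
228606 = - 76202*( - 3)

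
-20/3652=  - 1 + 908/913 = - 0.01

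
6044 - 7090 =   -  1046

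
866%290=286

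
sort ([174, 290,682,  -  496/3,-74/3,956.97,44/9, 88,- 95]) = [ - 496/3,-95, - 74/3,44/9,88, 174, 290,682, 956.97 ] 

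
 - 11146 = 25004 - 36150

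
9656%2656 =1688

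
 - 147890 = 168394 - 316284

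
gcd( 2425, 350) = 25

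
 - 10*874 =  - 8740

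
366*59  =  21594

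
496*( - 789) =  - 391344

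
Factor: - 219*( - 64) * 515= 7218240 =2^6*3^1*5^1*73^1 *103^1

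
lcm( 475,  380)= 1900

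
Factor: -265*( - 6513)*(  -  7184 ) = - 2^4*3^1*5^1* 13^1*53^1*167^1*449^1=- 12399188880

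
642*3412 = 2190504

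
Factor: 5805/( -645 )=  - 9= - 3^2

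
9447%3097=156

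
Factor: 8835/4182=2^( - 1)*5^1 * 17^( - 1)*19^1*31^1*41^(  -  1)=2945/1394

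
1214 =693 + 521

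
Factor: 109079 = 19^1*5741^1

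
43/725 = 43/725  =  0.06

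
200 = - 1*( - 200 )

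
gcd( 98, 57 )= 1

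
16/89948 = 4/22487  =  0.00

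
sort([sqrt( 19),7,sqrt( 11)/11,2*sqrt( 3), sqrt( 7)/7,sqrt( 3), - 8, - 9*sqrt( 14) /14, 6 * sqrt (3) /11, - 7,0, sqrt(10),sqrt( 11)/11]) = [ - 8, -7,-9 *sqrt( 14) /14,0,sqrt( 11)/11,sqrt(11) /11, sqrt( 7) /7,6*sqrt (3)/11,  sqrt( 3 ), sqrt( 10 ), 2 *sqrt(3 ),sqrt( 19),7]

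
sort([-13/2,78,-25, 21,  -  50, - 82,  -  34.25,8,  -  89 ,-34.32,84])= [  -  89,  -  82, - 50,- 34.32 , - 34.25 , - 25, - 13/2, 8,  21, 78,84]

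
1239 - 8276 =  - 7037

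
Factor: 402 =2^1 * 3^1*67^1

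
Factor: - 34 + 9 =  - 25 = - 5^2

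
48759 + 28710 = 77469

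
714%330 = 54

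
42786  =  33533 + 9253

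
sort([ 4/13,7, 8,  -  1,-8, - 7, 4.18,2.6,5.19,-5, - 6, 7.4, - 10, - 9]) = [ - 10, - 9, -8, -7, - 6  , - 5, - 1, 4/13, 2.6,4.18,5.19,7, 7.4 , 8]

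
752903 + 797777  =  1550680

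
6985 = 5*1397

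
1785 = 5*357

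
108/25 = 108/25 = 4.32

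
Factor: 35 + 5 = 40 = 2^3 * 5^1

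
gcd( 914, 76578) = 2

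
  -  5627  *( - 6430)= 36181610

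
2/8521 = 2/8521 = 0.00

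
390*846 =329940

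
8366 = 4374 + 3992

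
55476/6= 9246 = 9246.00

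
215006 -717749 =-502743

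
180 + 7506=7686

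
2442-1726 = 716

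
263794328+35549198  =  299343526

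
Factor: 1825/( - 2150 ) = -73/86 = - 2^(-1 )*43^(-1)*73^1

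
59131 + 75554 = 134685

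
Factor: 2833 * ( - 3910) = -11077030=- 2^1*5^1 * 17^1*23^1 *2833^1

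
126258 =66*1913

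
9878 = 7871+2007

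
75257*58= 4364906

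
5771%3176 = 2595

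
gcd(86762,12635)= 1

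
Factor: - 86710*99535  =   - 8630679850=   -2^1*5^2 * 13^1* 17^1*23^1*29^1 * 1171^1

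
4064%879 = 548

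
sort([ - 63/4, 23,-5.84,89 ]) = [ - 63/4, - 5.84,23,89 ]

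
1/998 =1/998 = 0.00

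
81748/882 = 40874/441 = 92.68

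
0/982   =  0=0.00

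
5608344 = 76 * 73794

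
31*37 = 1147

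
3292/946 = 1646/473 = 3.48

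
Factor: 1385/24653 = 5^1*89^ ( - 1) = 5/89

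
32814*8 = 262512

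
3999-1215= 2784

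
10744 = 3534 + 7210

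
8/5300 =2/1325 =0.00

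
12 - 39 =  -27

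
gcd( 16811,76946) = 1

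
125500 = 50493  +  75007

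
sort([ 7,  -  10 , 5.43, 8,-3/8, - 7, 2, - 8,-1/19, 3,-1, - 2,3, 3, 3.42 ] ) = [ - 10, - 8, - 7, - 2, - 1, - 3/8,  -  1/19, 2, 3, 3, 3, 3.42, 5.43,7, 8] 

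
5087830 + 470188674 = 475276504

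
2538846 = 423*6002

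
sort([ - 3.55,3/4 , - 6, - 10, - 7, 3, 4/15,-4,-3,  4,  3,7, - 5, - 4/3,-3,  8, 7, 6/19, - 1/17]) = [ - 10, - 7, - 6,-5, - 4, - 3.55, - 3, - 3, - 4/3, - 1/17,4/15, 6/19, 3/4, 3,  3, 4, 7, 7, 8 ]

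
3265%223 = 143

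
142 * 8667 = 1230714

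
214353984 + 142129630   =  356483614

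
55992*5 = 279960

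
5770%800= 170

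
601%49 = 13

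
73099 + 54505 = 127604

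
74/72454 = 37/36227 = 0.00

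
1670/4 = 417 + 1/2 = 417.50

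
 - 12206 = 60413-72619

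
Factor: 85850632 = 2^3*7^1* 271^1*5657^1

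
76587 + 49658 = 126245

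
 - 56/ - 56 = 1/1 =1.00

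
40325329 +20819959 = 61145288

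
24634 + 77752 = 102386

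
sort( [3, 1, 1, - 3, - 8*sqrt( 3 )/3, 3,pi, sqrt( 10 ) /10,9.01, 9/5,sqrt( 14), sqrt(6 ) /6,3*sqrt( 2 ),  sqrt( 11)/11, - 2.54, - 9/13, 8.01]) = [ - 8*sqrt( 3 )/3,-3, - 2.54,  -  9/13,sqrt( 11) /11, sqrt( 10) /10,  sqrt ( 6)/6, 1, 1, 9/5, 3,3, pi , sqrt( 14 ), 3 * sqrt( 2 ), 8.01,9.01 ]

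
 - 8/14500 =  - 1 + 3623/3625  =  - 0.00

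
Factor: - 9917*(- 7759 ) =47^1 * 211^1 *7759^1=76946003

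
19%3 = 1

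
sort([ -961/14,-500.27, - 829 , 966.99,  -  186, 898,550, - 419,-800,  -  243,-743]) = [  -  829, - 800,-743, - 500.27, - 419,  -  243, - 186, - 961/14,  550, 898,966.99]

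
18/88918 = 9/44459=0.00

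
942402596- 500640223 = 441762373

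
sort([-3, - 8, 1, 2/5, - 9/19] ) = [ - 8, - 3, - 9/19, 2/5,  1]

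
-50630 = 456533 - 507163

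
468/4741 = 468/4741 = 0.10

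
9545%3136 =137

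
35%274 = 35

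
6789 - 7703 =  - 914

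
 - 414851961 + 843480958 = 428628997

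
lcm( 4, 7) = 28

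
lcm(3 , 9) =9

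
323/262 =1 + 61/262 = 1.23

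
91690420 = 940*97543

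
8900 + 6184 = 15084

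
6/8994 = 1/1499 = 0.00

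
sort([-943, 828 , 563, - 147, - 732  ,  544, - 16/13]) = [-943, - 732,- 147  , - 16/13, 544, 563,828 ] 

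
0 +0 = 0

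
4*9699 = 38796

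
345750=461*750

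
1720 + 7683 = 9403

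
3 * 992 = 2976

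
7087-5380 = 1707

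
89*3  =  267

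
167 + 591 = 758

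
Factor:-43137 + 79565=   36428 = 2^2 * 7^1*1301^1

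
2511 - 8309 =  - 5798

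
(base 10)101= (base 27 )3k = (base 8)145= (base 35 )2v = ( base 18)5B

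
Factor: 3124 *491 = 2^2*11^1*71^1*491^1 = 1533884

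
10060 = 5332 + 4728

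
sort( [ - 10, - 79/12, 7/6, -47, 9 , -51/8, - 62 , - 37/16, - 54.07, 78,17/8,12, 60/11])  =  [ - 62, - 54.07, - 47,  -  10 , - 79/12, - 51/8, - 37/16, 7/6, 17/8,60/11 , 9, 12 , 78 ] 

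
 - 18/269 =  - 18/269 = - 0.07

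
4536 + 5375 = 9911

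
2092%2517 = 2092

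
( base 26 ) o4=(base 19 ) 1E1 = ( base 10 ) 628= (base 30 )KS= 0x274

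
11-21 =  - 10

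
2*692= 1384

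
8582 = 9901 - 1319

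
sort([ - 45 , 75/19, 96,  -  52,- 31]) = [ - 52, - 45, - 31,75/19 , 96]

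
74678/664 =112 + 155/332= 112.47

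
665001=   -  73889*( - 9)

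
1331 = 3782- 2451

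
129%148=129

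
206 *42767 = 8810002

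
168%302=168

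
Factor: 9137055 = 3^1 * 5^1 * 41^1*83^1*179^1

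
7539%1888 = 1875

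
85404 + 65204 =150608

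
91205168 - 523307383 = - 432102215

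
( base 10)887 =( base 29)11H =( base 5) 12022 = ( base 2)1101110111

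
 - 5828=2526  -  8354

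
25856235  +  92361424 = 118217659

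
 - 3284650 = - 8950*367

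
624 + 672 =1296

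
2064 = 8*258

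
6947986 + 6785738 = 13733724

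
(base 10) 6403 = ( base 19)HE0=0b1100100000011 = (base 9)8704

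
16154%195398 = 16154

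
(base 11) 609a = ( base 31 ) 8d4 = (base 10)8095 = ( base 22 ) GFL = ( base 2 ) 1111110011111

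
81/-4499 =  - 81/4499  =  - 0.02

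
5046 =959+4087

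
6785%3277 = 231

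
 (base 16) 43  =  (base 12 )57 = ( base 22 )31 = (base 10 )67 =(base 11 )61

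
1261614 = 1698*743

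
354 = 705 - 351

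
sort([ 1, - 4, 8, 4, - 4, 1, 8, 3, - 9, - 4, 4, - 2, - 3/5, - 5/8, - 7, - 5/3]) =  [-9, - 7, - 4, - 4, - 4 , - 2,-5/3, - 5/8, - 3/5, 1,1, 3,4, 4, 8, 8 ]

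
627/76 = 8 + 1/4 = 8.25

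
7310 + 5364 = 12674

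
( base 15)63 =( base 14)69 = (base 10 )93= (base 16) 5d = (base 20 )4D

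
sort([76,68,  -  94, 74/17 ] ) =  [ - 94  ,  74/17, 68, 76 ]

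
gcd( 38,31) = 1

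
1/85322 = 1/85322 = 0.00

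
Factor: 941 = 941^1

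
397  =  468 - 71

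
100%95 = 5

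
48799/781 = 62 + 377/781 = 62.48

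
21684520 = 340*63778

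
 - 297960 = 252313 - 550273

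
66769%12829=2624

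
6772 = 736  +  6036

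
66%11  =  0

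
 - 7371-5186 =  - 12557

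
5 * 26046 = 130230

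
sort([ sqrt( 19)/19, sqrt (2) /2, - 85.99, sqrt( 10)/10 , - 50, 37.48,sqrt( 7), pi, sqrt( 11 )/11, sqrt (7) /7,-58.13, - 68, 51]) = [ - 85.99, - 68, - 58.13, - 50 , sqrt( 19)/19, sqrt(11 ) /11, sqrt(10)/10,sqrt( 7) /7, sqrt (2) /2,sqrt( 7 ), pi, 37.48, 51 ]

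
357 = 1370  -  1013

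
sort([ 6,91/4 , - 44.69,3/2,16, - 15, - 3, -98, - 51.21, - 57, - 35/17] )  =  [  -  98, - 57, - 51.21, - 44.69,-15, - 3, - 35/17,  3/2, 6,16,91/4]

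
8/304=1/38 = 0.03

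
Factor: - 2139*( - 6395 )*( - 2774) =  -37945282470 = -2^1 * 3^1*5^1*19^1*23^1 * 31^1*73^1 * 1279^1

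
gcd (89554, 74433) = 1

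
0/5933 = 0 = 0.00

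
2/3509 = 2/3509 = 0.00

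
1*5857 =5857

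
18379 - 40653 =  - 22274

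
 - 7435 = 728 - 8163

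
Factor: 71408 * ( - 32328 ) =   -  2^7*3^2*449^1*4463^1 = - 2308477824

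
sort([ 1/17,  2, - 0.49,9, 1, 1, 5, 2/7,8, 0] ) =[ - 0.49,  0,  1/17, 2/7, 1,1 , 2,5, 8,  9 ]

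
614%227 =160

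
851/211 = 4 + 7/211 = 4.03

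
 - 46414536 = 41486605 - 87901141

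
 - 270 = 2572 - 2842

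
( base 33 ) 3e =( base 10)113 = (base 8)161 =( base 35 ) 38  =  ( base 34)3b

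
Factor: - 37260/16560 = - 9/4 =- 2^( - 2 ) * 3^2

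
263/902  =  263/902= 0.29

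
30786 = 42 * 733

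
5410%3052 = 2358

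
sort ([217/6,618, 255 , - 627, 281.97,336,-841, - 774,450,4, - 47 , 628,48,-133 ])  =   [ - 841, - 774,- 627,  -  133, - 47,4,217/6,48, 255, 281.97,  336, 450, 618,628] 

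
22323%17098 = 5225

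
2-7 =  - 5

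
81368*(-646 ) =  - 52563728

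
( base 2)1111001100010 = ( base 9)11602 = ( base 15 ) 2488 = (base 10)7778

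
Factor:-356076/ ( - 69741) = 628/123= 2^2*3^( - 1) *41^( - 1)*157^1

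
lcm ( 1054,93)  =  3162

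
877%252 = 121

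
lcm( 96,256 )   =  768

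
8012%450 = 362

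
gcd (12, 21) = 3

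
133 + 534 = 667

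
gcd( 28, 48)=4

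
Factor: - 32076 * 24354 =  - 2^3*3^9 *11^2*41^1= - 781178904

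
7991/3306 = 7991/3306=2.42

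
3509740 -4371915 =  - 862175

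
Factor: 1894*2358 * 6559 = 2^2*3^2*7^1*131^1*937^1*947^1 = 29292835068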